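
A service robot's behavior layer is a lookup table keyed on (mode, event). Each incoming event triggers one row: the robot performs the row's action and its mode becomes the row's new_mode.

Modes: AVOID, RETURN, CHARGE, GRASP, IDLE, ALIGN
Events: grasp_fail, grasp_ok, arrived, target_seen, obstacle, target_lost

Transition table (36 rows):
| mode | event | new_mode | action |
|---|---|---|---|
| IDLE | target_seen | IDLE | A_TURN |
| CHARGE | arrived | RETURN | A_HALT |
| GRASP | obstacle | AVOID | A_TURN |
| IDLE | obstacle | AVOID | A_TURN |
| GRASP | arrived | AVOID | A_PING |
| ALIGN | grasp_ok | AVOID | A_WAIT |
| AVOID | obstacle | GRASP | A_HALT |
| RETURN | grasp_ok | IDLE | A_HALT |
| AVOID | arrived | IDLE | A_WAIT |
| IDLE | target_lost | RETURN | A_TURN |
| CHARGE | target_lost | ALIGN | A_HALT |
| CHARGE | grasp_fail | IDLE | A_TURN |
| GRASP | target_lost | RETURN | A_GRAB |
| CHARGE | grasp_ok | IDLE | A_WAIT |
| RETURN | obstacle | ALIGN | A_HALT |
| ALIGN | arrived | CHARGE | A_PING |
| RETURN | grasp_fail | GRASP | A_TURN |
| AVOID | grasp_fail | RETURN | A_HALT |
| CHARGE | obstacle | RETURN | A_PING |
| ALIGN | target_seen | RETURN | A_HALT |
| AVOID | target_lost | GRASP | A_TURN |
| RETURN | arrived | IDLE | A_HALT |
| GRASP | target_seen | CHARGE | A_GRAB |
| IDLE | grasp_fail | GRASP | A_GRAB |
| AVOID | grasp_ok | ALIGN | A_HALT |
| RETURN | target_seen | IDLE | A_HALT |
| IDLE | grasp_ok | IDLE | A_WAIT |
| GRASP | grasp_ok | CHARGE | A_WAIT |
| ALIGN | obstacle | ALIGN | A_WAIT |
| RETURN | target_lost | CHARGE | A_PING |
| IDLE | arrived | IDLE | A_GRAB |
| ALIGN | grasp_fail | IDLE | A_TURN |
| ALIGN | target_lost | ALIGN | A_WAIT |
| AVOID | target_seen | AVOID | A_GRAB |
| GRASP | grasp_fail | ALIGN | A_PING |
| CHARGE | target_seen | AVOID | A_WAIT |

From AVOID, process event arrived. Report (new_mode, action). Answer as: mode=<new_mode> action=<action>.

current mode = AVOID; filter table to that mode:
  (AVOID, obstacle) → (GRASP, A_HALT)
  (AVOID, arrived) → (IDLE, A_WAIT)  ← event matches
  (AVOID, grasp_fail) → (RETURN, A_HALT)
  (AVOID, target_lost) → (GRASP, A_TURN)
  (AVOID, grasp_ok) → (ALIGN, A_HALT)
  (AVOID, target_seen) → (AVOID, A_GRAB)
event = arrived selects (IDLE, A_WAIT)

mode=IDLE action=A_WAIT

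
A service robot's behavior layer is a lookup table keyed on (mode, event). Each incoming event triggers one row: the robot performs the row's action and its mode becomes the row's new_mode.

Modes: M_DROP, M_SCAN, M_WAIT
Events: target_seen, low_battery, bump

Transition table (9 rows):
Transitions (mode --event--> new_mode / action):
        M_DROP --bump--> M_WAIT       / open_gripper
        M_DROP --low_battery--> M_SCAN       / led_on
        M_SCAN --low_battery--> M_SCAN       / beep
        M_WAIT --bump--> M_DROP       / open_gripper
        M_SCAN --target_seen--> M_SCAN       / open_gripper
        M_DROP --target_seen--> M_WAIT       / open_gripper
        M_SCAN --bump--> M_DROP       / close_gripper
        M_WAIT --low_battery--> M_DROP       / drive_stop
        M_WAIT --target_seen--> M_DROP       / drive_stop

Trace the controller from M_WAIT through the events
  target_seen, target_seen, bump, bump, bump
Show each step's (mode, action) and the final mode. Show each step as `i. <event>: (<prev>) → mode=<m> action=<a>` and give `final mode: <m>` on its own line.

1. target_seen: (M_WAIT) → mode=M_DROP action=drive_stop
2. target_seen: (M_DROP) → mode=M_WAIT action=open_gripper
3. bump: (M_WAIT) → mode=M_DROP action=open_gripper
4. bump: (M_DROP) → mode=M_WAIT action=open_gripper
5. bump: (M_WAIT) → mode=M_DROP action=open_gripper

final mode: M_DROP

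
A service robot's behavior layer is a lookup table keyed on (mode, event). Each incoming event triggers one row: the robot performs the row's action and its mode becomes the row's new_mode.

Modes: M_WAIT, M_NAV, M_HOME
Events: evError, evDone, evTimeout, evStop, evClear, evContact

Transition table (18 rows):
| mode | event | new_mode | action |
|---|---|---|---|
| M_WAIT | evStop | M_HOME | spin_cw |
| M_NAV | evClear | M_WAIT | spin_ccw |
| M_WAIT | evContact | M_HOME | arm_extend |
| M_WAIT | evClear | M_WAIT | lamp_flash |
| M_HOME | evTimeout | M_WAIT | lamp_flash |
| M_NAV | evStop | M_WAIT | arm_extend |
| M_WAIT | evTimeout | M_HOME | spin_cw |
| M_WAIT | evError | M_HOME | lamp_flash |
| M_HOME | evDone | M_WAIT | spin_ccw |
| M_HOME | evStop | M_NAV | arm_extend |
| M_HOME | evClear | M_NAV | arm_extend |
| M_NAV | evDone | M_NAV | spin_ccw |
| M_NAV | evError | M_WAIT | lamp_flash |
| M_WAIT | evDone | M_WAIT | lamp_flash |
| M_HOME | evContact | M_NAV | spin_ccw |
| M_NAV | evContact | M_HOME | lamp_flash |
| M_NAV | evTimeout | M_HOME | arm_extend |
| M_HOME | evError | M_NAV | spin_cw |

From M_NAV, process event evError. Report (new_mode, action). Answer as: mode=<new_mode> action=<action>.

mode=M_WAIT action=lamp_flash

current mode = M_NAV; filter table to that mode:
  (M_NAV, evClear) → (M_WAIT, spin_ccw)
  (M_NAV, evStop) → (M_WAIT, arm_extend)
  (M_NAV, evDone) → (M_NAV, spin_ccw)
  (M_NAV, evError) → (M_WAIT, lamp_flash)  ← event matches
  (M_NAV, evContact) → (M_HOME, lamp_flash)
  (M_NAV, evTimeout) → (M_HOME, arm_extend)
event = evError selects (M_WAIT, lamp_flash)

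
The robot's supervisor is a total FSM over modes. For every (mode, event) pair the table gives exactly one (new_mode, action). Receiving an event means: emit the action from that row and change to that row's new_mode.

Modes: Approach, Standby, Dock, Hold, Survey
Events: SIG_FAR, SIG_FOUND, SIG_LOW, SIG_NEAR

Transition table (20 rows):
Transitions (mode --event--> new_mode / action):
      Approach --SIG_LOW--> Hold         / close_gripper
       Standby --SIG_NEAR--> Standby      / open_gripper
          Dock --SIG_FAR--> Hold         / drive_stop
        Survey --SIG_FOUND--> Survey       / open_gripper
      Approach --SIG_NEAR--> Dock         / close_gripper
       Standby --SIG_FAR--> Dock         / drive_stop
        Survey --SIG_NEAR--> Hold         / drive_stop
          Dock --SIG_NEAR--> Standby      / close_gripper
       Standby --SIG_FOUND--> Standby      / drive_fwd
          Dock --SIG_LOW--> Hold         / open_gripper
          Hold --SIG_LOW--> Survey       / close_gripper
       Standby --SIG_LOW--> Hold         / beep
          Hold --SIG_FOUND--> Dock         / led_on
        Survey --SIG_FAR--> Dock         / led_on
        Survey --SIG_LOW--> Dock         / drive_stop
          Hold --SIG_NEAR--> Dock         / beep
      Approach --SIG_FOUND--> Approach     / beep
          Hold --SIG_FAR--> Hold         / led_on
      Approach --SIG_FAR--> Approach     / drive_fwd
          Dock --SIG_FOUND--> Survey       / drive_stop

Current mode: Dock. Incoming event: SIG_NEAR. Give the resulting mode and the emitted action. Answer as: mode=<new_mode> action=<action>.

mode=Standby action=close_gripper

current mode = Dock; filter table to that mode:
  (Dock, SIG_FAR) → (Hold, drive_stop)
  (Dock, SIG_NEAR) → (Standby, close_gripper)  ← event matches
  (Dock, SIG_LOW) → (Hold, open_gripper)
  (Dock, SIG_FOUND) → (Survey, drive_stop)
event = SIG_NEAR selects (Standby, close_gripper)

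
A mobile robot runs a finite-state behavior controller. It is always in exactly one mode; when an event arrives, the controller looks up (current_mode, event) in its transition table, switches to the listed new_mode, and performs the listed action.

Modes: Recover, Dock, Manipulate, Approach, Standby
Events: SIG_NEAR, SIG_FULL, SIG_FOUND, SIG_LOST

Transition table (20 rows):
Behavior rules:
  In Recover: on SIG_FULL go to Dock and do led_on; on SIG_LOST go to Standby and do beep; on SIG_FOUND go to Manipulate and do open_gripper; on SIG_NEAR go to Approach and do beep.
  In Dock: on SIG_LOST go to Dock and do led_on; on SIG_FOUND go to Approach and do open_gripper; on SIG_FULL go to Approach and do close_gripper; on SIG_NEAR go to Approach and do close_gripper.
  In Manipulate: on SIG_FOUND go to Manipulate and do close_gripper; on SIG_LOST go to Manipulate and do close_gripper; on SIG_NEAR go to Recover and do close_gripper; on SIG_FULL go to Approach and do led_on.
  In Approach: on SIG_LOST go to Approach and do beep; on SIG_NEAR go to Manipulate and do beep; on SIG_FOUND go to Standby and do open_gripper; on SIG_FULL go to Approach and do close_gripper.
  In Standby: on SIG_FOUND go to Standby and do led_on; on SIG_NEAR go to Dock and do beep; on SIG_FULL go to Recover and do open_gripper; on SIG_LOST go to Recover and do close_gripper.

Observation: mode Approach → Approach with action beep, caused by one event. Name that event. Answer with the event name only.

SIG_LOST

try SIG_NEAR: (Approach, SIG_NEAR) → (Manipulate, beep)
try SIG_FULL: (Approach, SIG_FULL) → (Approach, close_gripper)
try SIG_FOUND: (Approach, SIG_FOUND) → (Standby, open_gripper)
try SIG_LOST: (Approach, SIG_LOST) → (Approach, beep)  ← matches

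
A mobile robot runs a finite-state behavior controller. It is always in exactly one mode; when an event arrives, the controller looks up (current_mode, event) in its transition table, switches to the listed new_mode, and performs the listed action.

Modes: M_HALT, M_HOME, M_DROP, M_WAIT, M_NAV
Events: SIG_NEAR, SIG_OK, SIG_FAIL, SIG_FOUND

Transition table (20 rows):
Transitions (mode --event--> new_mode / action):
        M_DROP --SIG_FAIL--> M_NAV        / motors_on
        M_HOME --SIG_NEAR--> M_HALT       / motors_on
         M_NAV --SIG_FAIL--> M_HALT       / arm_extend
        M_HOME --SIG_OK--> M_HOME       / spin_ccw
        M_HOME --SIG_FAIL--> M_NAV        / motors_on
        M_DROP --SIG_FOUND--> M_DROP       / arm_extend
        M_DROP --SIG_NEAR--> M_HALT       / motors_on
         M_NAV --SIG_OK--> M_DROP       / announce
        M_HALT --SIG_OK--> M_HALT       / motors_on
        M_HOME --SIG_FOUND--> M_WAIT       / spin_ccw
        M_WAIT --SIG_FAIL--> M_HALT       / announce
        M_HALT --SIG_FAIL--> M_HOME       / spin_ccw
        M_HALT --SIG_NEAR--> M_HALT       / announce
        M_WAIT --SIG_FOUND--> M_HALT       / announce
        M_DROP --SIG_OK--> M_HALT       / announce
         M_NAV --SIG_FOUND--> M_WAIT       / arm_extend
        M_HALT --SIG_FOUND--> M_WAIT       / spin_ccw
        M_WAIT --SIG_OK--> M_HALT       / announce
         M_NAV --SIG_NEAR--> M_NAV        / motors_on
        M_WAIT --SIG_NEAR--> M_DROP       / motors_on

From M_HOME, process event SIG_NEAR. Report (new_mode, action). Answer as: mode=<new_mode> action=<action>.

mode=M_HALT action=motors_on

current mode = M_HOME; filter table to that mode:
  (M_HOME, SIG_NEAR) → (M_HALT, motors_on)  ← event matches
  (M_HOME, SIG_OK) → (M_HOME, spin_ccw)
  (M_HOME, SIG_FAIL) → (M_NAV, motors_on)
  (M_HOME, SIG_FOUND) → (M_WAIT, spin_ccw)
event = SIG_NEAR selects (M_HALT, motors_on)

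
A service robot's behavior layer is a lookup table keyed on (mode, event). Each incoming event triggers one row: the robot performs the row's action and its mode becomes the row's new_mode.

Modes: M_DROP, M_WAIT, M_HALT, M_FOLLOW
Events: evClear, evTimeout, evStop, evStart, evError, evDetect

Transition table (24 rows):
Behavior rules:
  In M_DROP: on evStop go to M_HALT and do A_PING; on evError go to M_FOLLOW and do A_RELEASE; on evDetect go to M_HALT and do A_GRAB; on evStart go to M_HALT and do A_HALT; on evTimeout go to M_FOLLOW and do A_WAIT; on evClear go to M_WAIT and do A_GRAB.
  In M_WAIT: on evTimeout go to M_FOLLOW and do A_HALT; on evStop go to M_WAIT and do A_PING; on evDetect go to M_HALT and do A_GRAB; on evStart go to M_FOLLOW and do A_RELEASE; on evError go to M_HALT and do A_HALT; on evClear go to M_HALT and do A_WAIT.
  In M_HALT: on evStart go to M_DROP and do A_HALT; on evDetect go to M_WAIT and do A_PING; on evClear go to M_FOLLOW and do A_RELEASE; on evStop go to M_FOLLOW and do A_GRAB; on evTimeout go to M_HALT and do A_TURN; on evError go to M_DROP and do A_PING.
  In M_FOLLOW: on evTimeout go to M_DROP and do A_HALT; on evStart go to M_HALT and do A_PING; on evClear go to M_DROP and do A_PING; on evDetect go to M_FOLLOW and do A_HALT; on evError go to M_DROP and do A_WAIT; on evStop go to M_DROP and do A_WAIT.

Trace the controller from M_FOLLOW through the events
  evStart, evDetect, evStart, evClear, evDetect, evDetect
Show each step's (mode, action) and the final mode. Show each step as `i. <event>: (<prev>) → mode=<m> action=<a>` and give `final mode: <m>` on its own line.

final mode: M_WAIT

1. evStart: (M_FOLLOW) → mode=M_HALT action=A_PING
2. evDetect: (M_HALT) → mode=M_WAIT action=A_PING
3. evStart: (M_WAIT) → mode=M_FOLLOW action=A_RELEASE
4. evClear: (M_FOLLOW) → mode=M_DROP action=A_PING
5. evDetect: (M_DROP) → mode=M_HALT action=A_GRAB
6. evDetect: (M_HALT) → mode=M_WAIT action=A_PING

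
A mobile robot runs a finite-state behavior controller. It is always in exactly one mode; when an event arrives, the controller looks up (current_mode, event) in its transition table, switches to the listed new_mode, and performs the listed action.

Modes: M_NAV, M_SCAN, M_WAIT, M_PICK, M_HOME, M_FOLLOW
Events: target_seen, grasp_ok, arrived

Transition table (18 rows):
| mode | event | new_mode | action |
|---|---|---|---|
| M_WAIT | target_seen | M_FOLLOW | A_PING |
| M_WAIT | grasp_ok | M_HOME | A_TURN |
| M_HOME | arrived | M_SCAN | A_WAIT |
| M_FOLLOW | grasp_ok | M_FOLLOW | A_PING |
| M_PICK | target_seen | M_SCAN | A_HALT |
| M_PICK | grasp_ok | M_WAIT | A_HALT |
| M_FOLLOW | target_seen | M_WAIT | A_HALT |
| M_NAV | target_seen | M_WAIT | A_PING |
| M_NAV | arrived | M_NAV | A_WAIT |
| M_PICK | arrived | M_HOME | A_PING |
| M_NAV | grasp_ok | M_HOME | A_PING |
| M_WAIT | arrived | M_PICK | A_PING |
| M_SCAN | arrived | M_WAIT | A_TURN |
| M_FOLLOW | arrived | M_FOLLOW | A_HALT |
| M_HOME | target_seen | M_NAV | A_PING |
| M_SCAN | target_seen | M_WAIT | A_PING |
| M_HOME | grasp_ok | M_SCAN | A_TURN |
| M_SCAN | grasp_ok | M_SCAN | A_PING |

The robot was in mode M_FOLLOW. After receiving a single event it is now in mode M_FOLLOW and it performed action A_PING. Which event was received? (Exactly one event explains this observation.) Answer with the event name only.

try target_seen: (M_FOLLOW, target_seen) → (M_WAIT, A_HALT)
try grasp_ok: (M_FOLLOW, grasp_ok) → (M_FOLLOW, A_PING)  ← matches
try arrived: (M_FOLLOW, arrived) → (M_FOLLOW, A_HALT)

grasp_ok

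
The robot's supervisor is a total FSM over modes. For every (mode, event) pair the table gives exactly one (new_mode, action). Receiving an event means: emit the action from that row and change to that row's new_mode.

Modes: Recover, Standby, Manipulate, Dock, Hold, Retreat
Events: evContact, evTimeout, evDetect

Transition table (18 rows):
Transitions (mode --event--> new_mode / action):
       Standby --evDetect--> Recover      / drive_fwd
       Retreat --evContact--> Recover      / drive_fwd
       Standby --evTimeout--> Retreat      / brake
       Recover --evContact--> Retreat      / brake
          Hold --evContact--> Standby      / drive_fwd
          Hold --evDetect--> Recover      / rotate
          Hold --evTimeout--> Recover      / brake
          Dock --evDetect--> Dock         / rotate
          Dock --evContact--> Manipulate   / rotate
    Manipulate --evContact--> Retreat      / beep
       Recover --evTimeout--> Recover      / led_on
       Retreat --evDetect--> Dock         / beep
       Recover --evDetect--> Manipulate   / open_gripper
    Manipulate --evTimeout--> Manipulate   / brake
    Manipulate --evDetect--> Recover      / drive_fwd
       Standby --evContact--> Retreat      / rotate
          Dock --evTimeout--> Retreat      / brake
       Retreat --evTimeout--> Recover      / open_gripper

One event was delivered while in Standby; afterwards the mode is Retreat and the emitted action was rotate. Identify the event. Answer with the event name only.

try evContact: (Standby, evContact) → (Retreat, rotate)  ← matches
try evTimeout: (Standby, evTimeout) → (Retreat, brake)
try evDetect: (Standby, evDetect) → (Recover, drive_fwd)

evContact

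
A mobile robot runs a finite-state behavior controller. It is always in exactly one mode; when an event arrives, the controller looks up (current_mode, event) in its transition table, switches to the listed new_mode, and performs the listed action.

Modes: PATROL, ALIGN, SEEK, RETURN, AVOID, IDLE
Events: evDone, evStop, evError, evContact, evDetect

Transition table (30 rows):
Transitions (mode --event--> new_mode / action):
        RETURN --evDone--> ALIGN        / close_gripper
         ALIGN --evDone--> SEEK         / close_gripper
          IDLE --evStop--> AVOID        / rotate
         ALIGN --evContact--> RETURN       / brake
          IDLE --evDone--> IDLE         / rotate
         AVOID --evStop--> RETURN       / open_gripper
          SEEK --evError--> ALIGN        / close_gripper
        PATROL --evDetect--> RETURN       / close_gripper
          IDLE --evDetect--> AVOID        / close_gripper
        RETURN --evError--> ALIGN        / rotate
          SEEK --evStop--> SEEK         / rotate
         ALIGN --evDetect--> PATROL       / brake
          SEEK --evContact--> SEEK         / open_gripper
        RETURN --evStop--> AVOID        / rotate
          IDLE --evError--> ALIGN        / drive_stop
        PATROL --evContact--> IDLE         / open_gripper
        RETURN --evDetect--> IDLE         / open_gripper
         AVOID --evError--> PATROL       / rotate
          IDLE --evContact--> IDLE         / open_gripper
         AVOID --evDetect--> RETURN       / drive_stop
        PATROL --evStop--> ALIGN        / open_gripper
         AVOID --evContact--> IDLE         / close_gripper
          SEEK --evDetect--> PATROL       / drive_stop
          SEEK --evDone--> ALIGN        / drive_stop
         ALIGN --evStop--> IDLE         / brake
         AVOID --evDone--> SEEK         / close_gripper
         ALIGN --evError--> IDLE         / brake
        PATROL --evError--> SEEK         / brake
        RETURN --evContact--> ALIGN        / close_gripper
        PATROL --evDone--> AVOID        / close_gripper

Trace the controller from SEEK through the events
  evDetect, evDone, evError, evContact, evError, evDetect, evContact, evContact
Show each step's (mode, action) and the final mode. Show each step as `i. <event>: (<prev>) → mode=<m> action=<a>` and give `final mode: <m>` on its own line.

final mode: IDLE

1. evDetect: (SEEK) → mode=PATROL action=drive_stop
2. evDone: (PATROL) → mode=AVOID action=close_gripper
3. evError: (AVOID) → mode=PATROL action=rotate
4. evContact: (PATROL) → mode=IDLE action=open_gripper
5. evError: (IDLE) → mode=ALIGN action=drive_stop
6. evDetect: (ALIGN) → mode=PATROL action=brake
7. evContact: (PATROL) → mode=IDLE action=open_gripper
8. evContact: (IDLE) → mode=IDLE action=open_gripper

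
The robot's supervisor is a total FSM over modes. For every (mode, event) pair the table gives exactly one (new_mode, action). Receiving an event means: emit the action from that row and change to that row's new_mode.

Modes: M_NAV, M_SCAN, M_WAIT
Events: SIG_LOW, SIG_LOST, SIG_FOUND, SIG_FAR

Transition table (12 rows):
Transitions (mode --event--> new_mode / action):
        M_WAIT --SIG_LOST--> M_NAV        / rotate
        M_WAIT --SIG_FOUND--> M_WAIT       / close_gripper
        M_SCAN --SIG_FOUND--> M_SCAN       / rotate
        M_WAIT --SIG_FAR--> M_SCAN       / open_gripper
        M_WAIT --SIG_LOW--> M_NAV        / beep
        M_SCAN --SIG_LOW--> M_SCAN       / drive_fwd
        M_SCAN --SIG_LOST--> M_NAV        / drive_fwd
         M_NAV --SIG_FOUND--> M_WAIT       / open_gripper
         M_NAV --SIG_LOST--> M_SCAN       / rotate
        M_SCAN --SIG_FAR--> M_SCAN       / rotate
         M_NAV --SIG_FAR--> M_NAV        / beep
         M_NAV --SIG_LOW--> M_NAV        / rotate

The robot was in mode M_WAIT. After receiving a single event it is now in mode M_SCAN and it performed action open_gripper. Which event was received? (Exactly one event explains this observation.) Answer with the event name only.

try SIG_LOW: (M_WAIT, SIG_LOW) → (M_NAV, beep)
try SIG_LOST: (M_WAIT, SIG_LOST) → (M_NAV, rotate)
try SIG_FOUND: (M_WAIT, SIG_FOUND) → (M_WAIT, close_gripper)
try SIG_FAR: (M_WAIT, SIG_FAR) → (M_SCAN, open_gripper)  ← matches

SIG_FAR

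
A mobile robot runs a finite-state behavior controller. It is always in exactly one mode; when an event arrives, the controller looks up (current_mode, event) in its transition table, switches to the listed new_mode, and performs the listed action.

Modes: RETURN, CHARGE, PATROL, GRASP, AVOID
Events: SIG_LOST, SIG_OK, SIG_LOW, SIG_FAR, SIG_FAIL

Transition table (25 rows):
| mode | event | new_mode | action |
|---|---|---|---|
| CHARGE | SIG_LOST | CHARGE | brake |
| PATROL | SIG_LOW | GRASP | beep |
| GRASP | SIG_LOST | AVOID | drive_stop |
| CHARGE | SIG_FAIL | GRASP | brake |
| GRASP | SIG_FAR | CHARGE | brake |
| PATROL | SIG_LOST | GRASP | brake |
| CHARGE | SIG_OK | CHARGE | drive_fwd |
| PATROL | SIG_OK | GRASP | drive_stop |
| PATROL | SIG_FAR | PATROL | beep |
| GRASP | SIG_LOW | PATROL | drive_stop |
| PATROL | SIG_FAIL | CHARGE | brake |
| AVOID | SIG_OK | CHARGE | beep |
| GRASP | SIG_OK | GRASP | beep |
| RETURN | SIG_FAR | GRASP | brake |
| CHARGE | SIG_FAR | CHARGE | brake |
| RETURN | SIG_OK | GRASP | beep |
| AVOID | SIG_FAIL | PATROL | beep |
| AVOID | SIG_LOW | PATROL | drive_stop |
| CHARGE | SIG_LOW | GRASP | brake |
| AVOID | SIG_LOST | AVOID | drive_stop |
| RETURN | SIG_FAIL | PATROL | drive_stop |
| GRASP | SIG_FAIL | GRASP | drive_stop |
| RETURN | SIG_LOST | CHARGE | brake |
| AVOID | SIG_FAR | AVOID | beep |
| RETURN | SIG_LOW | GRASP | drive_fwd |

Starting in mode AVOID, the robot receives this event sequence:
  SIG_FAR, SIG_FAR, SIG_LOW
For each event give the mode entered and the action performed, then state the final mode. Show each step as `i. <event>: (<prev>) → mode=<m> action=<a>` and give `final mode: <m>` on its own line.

final mode: PATROL

1. SIG_FAR: (AVOID) → mode=AVOID action=beep
2. SIG_FAR: (AVOID) → mode=AVOID action=beep
3. SIG_LOW: (AVOID) → mode=PATROL action=drive_stop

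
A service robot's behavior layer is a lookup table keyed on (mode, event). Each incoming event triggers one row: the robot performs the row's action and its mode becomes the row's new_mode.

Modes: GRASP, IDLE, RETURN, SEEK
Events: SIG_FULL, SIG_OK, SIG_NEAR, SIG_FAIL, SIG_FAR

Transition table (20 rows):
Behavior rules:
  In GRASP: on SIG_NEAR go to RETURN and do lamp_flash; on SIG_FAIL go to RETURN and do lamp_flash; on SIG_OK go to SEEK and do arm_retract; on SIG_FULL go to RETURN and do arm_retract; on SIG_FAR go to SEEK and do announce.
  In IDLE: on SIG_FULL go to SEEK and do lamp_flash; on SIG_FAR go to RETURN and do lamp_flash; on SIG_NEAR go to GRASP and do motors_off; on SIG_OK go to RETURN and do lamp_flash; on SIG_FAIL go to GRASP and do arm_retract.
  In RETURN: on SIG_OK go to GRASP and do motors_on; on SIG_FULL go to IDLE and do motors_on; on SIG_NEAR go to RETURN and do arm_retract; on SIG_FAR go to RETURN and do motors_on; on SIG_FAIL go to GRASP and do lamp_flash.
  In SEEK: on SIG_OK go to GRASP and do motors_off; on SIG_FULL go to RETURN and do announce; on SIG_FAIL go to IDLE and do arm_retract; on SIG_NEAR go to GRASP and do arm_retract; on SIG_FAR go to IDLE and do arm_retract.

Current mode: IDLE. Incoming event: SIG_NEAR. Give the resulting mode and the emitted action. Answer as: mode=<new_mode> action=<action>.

current mode = IDLE; filter table to that mode:
  (IDLE, SIG_FULL) → (SEEK, lamp_flash)
  (IDLE, SIG_FAR) → (RETURN, lamp_flash)
  (IDLE, SIG_NEAR) → (GRASP, motors_off)  ← event matches
  (IDLE, SIG_OK) → (RETURN, lamp_flash)
  (IDLE, SIG_FAIL) → (GRASP, arm_retract)
event = SIG_NEAR selects (GRASP, motors_off)

mode=GRASP action=motors_off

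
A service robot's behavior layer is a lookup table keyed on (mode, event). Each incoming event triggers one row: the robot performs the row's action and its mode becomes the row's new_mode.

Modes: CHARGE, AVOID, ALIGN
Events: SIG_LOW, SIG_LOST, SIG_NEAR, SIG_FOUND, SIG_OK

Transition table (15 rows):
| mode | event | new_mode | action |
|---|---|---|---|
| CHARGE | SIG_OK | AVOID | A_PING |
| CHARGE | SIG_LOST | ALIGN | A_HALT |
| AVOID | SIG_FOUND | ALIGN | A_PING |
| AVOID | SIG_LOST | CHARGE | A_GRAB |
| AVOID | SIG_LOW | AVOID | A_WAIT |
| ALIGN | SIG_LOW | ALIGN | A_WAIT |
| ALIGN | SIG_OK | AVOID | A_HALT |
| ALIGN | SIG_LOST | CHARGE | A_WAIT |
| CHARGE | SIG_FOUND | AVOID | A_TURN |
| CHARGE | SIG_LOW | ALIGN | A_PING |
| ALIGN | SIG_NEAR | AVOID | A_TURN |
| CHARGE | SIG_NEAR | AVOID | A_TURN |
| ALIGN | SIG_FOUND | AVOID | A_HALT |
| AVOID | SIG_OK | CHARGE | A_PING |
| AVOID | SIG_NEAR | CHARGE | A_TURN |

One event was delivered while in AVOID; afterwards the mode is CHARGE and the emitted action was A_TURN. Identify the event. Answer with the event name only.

try SIG_LOW: (AVOID, SIG_LOW) → (AVOID, A_WAIT)
try SIG_LOST: (AVOID, SIG_LOST) → (CHARGE, A_GRAB)
try SIG_NEAR: (AVOID, SIG_NEAR) → (CHARGE, A_TURN)  ← matches
try SIG_FOUND: (AVOID, SIG_FOUND) → (ALIGN, A_PING)
try SIG_OK: (AVOID, SIG_OK) → (CHARGE, A_PING)

SIG_NEAR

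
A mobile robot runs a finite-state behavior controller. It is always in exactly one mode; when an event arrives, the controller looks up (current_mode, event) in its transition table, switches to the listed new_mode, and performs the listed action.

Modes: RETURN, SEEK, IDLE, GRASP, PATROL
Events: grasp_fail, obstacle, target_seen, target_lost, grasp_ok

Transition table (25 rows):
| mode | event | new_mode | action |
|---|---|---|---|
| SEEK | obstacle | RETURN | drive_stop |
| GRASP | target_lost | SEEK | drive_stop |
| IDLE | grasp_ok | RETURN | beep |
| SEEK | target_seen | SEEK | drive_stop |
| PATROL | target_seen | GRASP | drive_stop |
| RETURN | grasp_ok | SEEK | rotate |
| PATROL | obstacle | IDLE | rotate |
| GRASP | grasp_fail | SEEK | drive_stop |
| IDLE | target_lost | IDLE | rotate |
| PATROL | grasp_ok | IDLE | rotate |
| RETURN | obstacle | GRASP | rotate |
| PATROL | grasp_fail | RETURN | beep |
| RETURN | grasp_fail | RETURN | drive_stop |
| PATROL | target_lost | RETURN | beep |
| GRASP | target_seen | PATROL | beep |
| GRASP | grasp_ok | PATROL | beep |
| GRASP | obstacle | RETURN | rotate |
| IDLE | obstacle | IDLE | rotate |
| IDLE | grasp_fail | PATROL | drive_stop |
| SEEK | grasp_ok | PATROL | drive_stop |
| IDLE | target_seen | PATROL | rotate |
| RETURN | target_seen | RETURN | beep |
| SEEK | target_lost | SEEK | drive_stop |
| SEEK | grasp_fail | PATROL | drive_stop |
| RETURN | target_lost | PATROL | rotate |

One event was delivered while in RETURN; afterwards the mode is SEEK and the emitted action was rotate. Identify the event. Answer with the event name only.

try grasp_fail: (RETURN, grasp_fail) → (RETURN, drive_stop)
try obstacle: (RETURN, obstacle) → (GRASP, rotate)
try target_seen: (RETURN, target_seen) → (RETURN, beep)
try target_lost: (RETURN, target_lost) → (PATROL, rotate)
try grasp_ok: (RETURN, grasp_ok) → (SEEK, rotate)  ← matches

grasp_ok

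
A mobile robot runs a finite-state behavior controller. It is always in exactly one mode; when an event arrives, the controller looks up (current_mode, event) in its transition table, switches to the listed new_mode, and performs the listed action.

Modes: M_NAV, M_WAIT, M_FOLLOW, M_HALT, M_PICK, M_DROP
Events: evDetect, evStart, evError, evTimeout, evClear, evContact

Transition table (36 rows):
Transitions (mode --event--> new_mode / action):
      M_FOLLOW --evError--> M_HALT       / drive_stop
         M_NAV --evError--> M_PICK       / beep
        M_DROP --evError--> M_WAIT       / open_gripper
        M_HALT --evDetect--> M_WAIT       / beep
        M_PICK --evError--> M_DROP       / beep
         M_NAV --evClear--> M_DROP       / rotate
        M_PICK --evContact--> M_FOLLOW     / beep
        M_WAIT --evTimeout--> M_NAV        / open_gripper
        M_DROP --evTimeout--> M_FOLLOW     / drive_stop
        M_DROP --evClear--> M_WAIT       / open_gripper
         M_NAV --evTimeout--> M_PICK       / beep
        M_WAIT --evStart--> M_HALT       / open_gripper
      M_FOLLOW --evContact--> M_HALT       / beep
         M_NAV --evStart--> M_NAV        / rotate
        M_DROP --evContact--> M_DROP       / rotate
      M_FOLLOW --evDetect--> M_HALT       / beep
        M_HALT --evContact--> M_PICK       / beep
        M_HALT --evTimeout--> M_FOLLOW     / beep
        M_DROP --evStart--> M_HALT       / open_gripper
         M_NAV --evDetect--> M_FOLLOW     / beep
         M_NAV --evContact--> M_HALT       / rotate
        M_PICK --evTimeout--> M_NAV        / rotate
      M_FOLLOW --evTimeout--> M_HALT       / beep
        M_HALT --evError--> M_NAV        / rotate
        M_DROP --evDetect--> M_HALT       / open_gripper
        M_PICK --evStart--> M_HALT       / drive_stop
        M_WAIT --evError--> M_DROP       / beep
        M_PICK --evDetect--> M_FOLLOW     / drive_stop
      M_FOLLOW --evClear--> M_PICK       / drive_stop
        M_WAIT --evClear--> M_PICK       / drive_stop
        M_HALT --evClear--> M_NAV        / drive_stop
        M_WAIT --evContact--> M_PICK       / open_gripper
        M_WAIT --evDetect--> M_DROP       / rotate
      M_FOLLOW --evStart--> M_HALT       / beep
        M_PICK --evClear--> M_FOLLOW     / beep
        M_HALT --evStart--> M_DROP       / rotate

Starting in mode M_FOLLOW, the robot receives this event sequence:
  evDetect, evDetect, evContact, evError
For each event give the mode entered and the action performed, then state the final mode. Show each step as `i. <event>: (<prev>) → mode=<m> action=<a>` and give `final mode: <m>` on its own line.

1. evDetect: (M_FOLLOW) → mode=M_HALT action=beep
2. evDetect: (M_HALT) → mode=M_WAIT action=beep
3. evContact: (M_WAIT) → mode=M_PICK action=open_gripper
4. evError: (M_PICK) → mode=M_DROP action=beep

final mode: M_DROP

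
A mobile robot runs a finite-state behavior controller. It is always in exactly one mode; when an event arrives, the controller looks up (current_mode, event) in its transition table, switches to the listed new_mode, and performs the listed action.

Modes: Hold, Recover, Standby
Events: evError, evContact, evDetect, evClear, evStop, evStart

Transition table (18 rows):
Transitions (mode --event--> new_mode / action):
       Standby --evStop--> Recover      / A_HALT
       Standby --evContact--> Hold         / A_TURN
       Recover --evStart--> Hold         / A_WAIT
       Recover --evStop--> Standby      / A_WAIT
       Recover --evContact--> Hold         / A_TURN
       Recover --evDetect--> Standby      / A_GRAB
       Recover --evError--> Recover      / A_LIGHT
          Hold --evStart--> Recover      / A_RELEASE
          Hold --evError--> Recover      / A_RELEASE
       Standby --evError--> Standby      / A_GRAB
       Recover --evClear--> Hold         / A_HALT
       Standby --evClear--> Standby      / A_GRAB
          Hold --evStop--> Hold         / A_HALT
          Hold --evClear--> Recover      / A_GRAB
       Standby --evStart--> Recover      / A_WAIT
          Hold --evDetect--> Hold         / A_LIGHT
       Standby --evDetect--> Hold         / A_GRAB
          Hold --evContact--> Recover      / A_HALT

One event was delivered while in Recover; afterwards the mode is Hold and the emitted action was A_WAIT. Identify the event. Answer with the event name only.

try evError: (Recover, evError) → (Recover, A_LIGHT)
try evContact: (Recover, evContact) → (Hold, A_TURN)
try evDetect: (Recover, evDetect) → (Standby, A_GRAB)
try evClear: (Recover, evClear) → (Hold, A_HALT)
try evStop: (Recover, evStop) → (Standby, A_WAIT)
try evStart: (Recover, evStart) → (Hold, A_WAIT)  ← matches

evStart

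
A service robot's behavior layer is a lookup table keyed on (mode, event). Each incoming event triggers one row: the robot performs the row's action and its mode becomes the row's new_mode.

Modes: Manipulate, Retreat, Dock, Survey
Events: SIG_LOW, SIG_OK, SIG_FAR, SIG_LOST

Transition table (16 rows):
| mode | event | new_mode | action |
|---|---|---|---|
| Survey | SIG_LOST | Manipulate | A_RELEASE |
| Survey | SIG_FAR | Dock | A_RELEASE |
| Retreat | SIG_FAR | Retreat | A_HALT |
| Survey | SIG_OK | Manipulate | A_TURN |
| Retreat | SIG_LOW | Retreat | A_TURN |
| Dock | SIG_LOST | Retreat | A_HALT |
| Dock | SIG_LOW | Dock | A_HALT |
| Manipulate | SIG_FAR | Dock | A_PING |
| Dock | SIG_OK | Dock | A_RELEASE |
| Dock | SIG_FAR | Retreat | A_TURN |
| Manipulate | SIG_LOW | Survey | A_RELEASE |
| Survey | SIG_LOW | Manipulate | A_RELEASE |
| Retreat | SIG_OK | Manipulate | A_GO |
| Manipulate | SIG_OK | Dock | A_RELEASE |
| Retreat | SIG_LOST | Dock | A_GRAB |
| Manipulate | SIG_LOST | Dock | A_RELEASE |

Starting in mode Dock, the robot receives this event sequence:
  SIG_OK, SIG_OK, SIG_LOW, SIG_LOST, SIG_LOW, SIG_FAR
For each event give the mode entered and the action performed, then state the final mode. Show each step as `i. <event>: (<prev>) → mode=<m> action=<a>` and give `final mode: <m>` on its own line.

final mode: Retreat

1. SIG_OK: (Dock) → mode=Dock action=A_RELEASE
2. SIG_OK: (Dock) → mode=Dock action=A_RELEASE
3. SIG_LOW: (Dock) → mode=Dock action=A_HALT
4. SIG_LOST: (Dock) → mode=Retreat action=A_HALT
5. SIG_LOW: (Retreat) → mode=Retreat action=A_TURN
6. SIG_FAR: (Retreat) → mode=Retreat action=A_HALT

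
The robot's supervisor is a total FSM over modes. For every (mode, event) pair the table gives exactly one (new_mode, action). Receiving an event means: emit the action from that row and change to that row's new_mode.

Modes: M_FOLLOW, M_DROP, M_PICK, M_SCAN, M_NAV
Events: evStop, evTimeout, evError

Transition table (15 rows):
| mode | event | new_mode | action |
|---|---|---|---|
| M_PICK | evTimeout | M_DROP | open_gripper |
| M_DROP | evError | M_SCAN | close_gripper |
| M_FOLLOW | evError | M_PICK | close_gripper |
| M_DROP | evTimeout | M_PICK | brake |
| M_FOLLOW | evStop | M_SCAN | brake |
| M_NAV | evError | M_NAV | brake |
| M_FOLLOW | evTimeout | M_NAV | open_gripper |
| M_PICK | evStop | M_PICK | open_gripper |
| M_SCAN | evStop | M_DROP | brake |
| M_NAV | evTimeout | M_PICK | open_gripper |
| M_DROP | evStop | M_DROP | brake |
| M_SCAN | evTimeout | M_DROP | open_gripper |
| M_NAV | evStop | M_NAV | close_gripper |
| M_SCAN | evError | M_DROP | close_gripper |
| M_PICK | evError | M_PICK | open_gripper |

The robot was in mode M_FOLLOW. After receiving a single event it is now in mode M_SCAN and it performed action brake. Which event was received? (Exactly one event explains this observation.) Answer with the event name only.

try evStop: (M_FOLLOW, evStop) → (M_SCAN, brake)  ← matches
try evTimeout: (M_FOLLOW, evTimeout) → (M_NAV, open_gripper)
try evError: (M_FOLLOW, evError) → (M_PICK, close_gripper)

evStop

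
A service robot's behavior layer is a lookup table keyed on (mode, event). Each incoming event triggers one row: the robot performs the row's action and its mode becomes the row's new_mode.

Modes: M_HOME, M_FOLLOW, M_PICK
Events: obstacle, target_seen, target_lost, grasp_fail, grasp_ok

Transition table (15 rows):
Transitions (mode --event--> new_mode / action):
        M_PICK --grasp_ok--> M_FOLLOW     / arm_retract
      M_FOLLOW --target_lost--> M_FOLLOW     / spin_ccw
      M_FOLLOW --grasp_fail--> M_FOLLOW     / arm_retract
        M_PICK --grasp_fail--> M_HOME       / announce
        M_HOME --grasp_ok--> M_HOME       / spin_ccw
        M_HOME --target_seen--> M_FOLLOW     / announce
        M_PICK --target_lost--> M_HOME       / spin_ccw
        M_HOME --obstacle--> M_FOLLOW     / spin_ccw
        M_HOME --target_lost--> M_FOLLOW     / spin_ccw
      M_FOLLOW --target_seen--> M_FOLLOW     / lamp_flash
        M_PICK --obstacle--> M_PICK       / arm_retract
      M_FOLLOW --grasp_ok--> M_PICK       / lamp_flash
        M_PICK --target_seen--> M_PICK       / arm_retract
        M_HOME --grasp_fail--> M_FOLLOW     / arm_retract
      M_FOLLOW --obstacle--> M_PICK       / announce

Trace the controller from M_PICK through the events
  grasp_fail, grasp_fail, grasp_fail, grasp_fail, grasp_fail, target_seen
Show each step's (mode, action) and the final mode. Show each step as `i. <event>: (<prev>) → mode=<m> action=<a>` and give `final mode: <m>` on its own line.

final mode: M_FOLLOW

1. grasp_fail: (M_PICK) → mode=M_HOME action=announce
2. grasp_fail: (M_HOME) → mode=M_FOLLOW action=arm_retract
3. grasp_fail: (M_FOLLOW) → mode=M_FOLLOW action=arm_retract
4. grasp_fail: (M_FOLLOW) → mode=M_FOLLOW action=arm_retract
5. grasp_fail: (M_FOLLOW) → mode=M_FOLLOW action=arm_retract
6. target_seen: (M_FOLLOW) → mode=M_FOLLOW action=lamp_flash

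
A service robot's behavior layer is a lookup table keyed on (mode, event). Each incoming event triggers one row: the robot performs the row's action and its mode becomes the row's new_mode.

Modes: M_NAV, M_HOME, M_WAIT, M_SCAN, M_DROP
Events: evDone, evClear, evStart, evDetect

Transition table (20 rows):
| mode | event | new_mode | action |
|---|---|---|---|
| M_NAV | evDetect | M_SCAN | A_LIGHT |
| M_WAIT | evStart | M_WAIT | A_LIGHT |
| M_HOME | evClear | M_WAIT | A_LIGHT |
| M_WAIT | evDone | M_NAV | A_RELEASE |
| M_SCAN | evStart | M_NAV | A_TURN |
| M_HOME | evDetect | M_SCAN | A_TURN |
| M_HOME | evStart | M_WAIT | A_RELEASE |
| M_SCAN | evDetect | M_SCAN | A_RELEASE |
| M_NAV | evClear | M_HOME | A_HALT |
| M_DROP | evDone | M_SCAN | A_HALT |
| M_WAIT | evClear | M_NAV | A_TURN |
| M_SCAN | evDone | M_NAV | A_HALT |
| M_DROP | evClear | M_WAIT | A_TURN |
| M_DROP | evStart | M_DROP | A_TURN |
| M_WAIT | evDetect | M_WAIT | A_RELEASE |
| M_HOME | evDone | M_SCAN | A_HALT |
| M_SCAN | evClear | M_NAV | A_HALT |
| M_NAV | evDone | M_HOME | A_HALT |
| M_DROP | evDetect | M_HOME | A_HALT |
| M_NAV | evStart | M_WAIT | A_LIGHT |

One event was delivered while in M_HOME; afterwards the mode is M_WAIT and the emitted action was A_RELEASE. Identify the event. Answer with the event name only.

try evDone: (M_HOME, evDone) → (M_SCAN, A_HALT)
try evClear: (M_HOME, evClear) → (M_WAIT, A_LIGHT)
try evStart: (M_HOME, evStart) → (M_WAIT, A_RELEASE)  ← matches
try evDetect: (M_HOME, evDetect) → (M_SCAN, A_TURN)

evStart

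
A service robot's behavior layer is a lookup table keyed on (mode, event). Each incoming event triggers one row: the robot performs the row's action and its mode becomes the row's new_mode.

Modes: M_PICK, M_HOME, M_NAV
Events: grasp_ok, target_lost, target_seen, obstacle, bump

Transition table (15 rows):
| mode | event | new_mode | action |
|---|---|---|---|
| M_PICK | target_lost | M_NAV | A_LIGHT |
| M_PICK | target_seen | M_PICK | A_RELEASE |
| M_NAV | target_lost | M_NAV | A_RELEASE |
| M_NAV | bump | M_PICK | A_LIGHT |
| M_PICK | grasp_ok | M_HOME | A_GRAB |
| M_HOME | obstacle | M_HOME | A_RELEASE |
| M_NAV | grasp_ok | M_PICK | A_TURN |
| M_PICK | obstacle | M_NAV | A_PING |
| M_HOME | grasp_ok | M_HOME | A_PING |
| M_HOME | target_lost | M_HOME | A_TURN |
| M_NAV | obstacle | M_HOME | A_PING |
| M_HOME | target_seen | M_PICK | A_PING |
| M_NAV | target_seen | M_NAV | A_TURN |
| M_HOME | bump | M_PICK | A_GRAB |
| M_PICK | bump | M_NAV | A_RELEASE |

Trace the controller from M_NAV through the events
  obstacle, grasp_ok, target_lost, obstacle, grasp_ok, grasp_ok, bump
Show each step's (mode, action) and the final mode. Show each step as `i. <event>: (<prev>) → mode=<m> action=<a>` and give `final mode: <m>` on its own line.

final mode: M_PICK

1. obstacle: (M_NAV) → mode=M_HOME action=A_PING
2. grasp_ok: (M_HOME) → mode=M_HOME action=A_PING
3. target_lost: (M_HOME) → mode=M_HOME action=A_TURN
4. obstacle: (M_HOME) → mode=M_HOME action=A_RELEASE
5. grasp_ok: (M_HOME) → mode=M_HOME action=A_PING
6. grasp_ok: (M_HOME) → mode=M_HOME action=A_PING
7. bump: (M_HOME) → mode=M_PICK action=A_GRAB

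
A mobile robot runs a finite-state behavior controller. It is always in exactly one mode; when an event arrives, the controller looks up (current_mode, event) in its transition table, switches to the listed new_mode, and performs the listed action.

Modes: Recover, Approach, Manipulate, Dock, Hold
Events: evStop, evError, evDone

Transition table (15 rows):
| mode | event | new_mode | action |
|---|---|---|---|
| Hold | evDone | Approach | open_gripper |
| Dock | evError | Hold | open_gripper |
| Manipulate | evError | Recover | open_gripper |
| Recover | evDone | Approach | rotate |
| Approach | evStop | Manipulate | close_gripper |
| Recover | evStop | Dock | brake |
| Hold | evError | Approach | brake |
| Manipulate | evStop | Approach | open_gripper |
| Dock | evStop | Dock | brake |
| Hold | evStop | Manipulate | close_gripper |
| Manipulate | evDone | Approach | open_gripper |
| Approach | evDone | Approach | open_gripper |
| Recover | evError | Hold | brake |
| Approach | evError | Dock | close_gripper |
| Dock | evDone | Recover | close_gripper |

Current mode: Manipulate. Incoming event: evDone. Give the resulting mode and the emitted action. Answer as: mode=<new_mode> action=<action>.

mode=Approach action=open_gripper

current mode = Manipulate; filter table to that mode:
  (Manipulate, evError) → (Recover, open_gripper)
  (Manipulate, evStop) → (Approach, open_gripper)
  (Manipulate, evDone) → (Approach, open_gripper)  ← event matches
event = evDone selects (Approach, open_gripper)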